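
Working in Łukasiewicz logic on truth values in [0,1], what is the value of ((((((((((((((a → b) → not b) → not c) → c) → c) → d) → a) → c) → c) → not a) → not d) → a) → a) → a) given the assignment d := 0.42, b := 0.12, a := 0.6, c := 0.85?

(a → b): min(1, 1 − 0.6 + 0.12) = 0.52
not b: Łukasiewicz ¬ gives 1 − 0.12 = 0.88
((a → b) → not b): min(1, 1 − 0.52 + 0.88) = 1
not c: Łukasiewicz ¬ gives 1 − 0.85 = 0.15
(((a → b) → not b) → not c): min(1, 1 − 1 + 0.15) = 0.15
((((a → b) → not b) → not c) → c): min(1, 1 − 0.15 + 0.85) = 1
(((((a → b) → not b) → not c) → c) → c): min(1, 1 − 1 + 0.85) = 0.85
((((((a → b) → not b) → not c) → c) → c) → d): min(1, 1 − 0.85 + 0.42) = 0.57
(((((((a → b) → not b) → not c) → c) → c) → d) → a): min(1, 1 − 0.57 + 0.6) = 1
((((((((a → b) → not b) → not c) → c) → c) → d) → a) → c): min(1, 1 − 1 + 0.85) = 0.85
(((((((((a → b) → not b) → not c) → c) → c) → d) → a) → c) → c): min(1, 1 − 0.85 + 0.85) = 1
not a: Łukasiewicz ¬ gives 1 − 0.6 = 0.4
((((((((((a → b) → not b) → not c) → c) → c) → d) → a) → c) → c) → not a): min(1, 1 − 1 + 0.4) = 0.4
not d: Łukasiewicz ¬ gives 1 − 0.42 = 0.58
(((((((((((a → b) → not b) → not c) → c) → c) → d) → a) → c) → c) → not a) → not d): min(1, 1 − 0.4 + 0.58) = 1
((((((((((((a → b) → not b) → not c) → c) → c) → d) → a) → c) → c) → not a) → not d) → a): min(1, 1 − 1 + 0.6) = 0.6
(((((((((((((a → b) → not b) → not c) → c) → c) → d) → a) → c) → c) → not a) → not d) → a) → a): min(1, 1 − 0.6 + 0.6) = 1
((((((((((((((a → b) → not b) → not c) → c) → c) → d) → a) → c) → c) → not a) → not d) → a) → a) → a): min(1, 1 − 1 + 0.6) = 0.6

0.60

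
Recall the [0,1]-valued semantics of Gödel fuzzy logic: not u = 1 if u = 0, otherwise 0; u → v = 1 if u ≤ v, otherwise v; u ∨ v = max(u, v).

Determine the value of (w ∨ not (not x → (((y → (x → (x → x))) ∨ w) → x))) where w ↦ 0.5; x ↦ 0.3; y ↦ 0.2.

not x: Gödel ¬ of 0.3 = 0 (operand ≠ 0)
(x → x): 0.3 ≤ 0.3, so result = 1
(x → (x → x)): 0.3 ≤ 1, so result = 1
(y → (x → (x → x))): 0.2 ≤ 1, so result = 1
((y → (x → (x → x))) ∨ w) = max(1, 0.5) = 1
(((y → (x → (x → x))) ∨ w) → x): 1 > 0.3, so result = 0.3
(not x → (((y → (x → (x → x))) ∨ w) → x)): 0 ≤ 0.3, so result = 1
not (not x → (((y → (x → (x → x))) ∨ w) → x)): Gödel ¬ of 1 = 0 (operand ≠ 0)
(w ∨ not (not x → (((y → (x → (x → x))) ∨ w) → x))) = max(0.5, 0) = 0.5

0.50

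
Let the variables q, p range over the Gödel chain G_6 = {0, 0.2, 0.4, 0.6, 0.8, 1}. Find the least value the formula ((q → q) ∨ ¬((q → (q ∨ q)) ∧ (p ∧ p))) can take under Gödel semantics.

1.00

Every assignment gives 1. For instance at q = 0, p = 0:
  (q → q): 0 ≤ 0, so result = 1
  (q ∨ q) = max(0, 0) = 0
  (q → (q ∨ q)): 0 ≤ 0, so result = 1
  (p ∧ p) = min(0, 0) = 0
  ((q → (q ∨ q)) ∧ (p ∧ p)) = min(1, 0) = 0
  ¬((q → (q ∨ q)) ∧ (p ∧ p)): Gödel ¬ of 0 = 1 (operand is 0)
  ((q → q) ∨ ¬((q → (q ∨ q)) ∧ (p ∧ p))) = max(1, 1) = 1
All 36 assignments give value 1 — the formula is a G_6-tautology.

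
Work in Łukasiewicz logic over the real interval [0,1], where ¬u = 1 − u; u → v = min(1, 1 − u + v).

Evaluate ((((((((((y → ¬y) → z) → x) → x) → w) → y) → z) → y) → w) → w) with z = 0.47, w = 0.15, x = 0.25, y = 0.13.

0.15

¬y: Łukasiewicz ¬ gives 1 − 0.13 = 0.87
(y → ¬y): min(1, 1 − 0.13 + 0.87) = 1
((y → ¬y) → z): min(1, 1 − 1 + 0.47) = 0.47
(((y → ¬y) → z) → x): min(1, 1 − 0.47 + 0.25) = 0.78
((((y → ¬y) → z) → x) → x): min(1, 1 − 0.78 + 0.25) = 0.47
(((((y → ¬y) → z) → x) → x) → w): min(1, 1 − 0.47 + 0.15) = 0.68
((((((y → ¬y) → z) → x) → x) → w) → y): min(1, 1 − 0.68 + 0.13) = 0.45
(((((((y → ¬y) → z) → x) → x) → w) → y) → z): min(1, 1 − 0.45 + 0.47) = 1
((((((((y → ¬y) → z) → x) → x) → w) → y) → z) → y): min(1, 1 − 1 + 0.13) = 0.13
(((((((((y → ¬y) → z) → x) → x) → w) → y) → z) → y) → w): min(1, 1 − 0.13 + 0.15) = 1
((((((((((y → ¬y) → z) → x) → x) → w) → y) → z) → y) → w) → w): min(1, 1 − 1 + 0.15) = 0.15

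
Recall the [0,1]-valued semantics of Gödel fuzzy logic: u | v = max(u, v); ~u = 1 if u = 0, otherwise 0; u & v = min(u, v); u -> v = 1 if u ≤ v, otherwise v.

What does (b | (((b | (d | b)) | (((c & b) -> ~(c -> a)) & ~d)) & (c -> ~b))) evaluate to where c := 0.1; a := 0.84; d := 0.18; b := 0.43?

(d | b) = max(0.18, 0.43) = 0.43
(b | (d | b)) = max(0.43, 0.43) = 0.43
(c & b) = min(0.1, 0.43) = 0.1
(c -> a): 0.1 ≤ 0.84, so result = 1
~(c -> a): Gödel ¬ of 1 = 0 (operand ≠ 0)
((c & b) -> ~(c -> a)): 0.1 > 0, so result = 0
~d: Gödel ¬ of 0.18 = 0 (operand ≠ 0)
(((c & b) -> ~(c -> a)) & ~d) = min(0, 0) = 0
((b | (d | b)) | (((c & b) -> ~(c -> a)) & ~d)) = max(0.43, 0) = 0.43
~b: Gödel ¬ of 0.43 = 0 (operand ≠ 0)
(c -> ~b): 0.1 > 0, so result = 0
(((b | (d | b)) | (((c & b) -> ~(c -> a)) & ~d)) & (c -> ~b)) = min(0.43, 0) = 0
(b | (((b | (d | b)) | (((c & b) -> ~(c -> a)) & ~d)) & (c -> ~b))) = max(0.43, 0) = 0.43

0.43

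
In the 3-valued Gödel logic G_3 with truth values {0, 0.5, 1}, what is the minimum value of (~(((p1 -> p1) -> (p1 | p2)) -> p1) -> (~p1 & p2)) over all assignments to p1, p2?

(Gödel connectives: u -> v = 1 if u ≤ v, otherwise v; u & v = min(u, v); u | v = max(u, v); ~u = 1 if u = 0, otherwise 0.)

0.50

The minimum is attained at p1 = 0, p2 = 0.5:
  (p1 -> p1): 0 ≤ 0, so result = 1
  (p1 | p2) = max(0, 0.5) = 0.5
  ((p1 -> p1) -> (p1 | p2)): 1 > 0.5, so result = 0.5
  (((p1 -> p1) -> (p1 | p2)) -> p1): 0.5 > 0, so result = 0
  ~(((p1 -> p1) -> (p1 | p2)) -> p1): Gödel ¬ of 0 = 1 (operand is 0)
  ~p1: Gödel ¬ of 0 = 1 (operand is 0)
  (~p1 & p2) = min(1, 0.5) = 0.5
  (~(((p1 -> p1) -> (p1 | p2)) -> p1) -> (~p1 & p2)): 1 > 0.5, so result = 0.5
Checking all 9 assignments confirms none give a value below 0.50.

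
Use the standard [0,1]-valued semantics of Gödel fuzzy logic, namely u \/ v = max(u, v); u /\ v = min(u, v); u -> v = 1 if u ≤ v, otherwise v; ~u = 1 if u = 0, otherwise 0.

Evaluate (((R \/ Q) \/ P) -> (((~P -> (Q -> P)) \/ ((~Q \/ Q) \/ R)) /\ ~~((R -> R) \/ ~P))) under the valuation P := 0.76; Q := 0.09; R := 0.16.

1.00

(R \/ Q) = max(0.16, 0.09) = 0.16
((R \/ Q) \/ P) = max(0.16, 0.76) = 0.76
~P: Gödel ¬ of 0.76 = 0 (operand ≠ 0)
(Q -> P): 0.09 ≤ 0.76, so result = 1
(~P -> (Q -> P)): 0 ≤ 1, so result = 1
~Q: Gödel ¬ of 0.09 = 0 (operand ≠ 0)
(~Q \/ Q) = max(0, 0.09) = 0.09
((~Q \/ Q) \/ R) = max(0.09, 0.16) = 0.16
((~P -> (Q -> P)) \/ ((~Q \/ Q) \/ R)) = max(1, 0.16) = 1
(R -> R): 0.16 ≤ 0.16, so result = 1
~P: Gödel ¬ of 0.76 = 0 (operand ≠ 0)
((R -> R) \/ ~P) = max(1, 0) = 1
~((R -> R) \/ ~P): Gödel ¬ of 1 = 0 (operand ≠ 0)
~~((R -> R) \/ ~P): Gödel ¬ of 0 = 1 (operand is 0)
(((~P -> (Q -> P)) \/ ((~Q \/ Q) \/ R)) /\ ~~((R -> R) \/ ~P)) = min(1, 1) = 1
(((R \/ Q) \/ P) -> (((~P -> (Q -> P)) \/ ((~Q \/ Q) \/ R)) /\ ~~((R -> R) \/ ~P))): 0.76 ≤ 1, so result = 1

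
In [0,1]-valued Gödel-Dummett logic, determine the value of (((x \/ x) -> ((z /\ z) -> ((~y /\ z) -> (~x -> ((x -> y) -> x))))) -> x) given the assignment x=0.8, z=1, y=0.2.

(x \/ x) = max(0.8, 0.8) = 0.8
(z /\ z) = min(1, 1) = 1
~y: Gödel ¬ of 0.2 = 0 (operand ≠ 0)
(~y /\ z) = min(0, 1) = 0
~x: Gödel ¬ of 0.8 = 0 (operand ≠ 0)
(x -> y): 0.8 > 0.2, so result = 0.2
((x -> y) -> x): 0.2 ≤ 0.8, so result = 1
(~x -> ((x -> y) -> x)): 0 ≤ 1, so result = 1
((~y /\ z) -> (~x -> ((x -> y) -> x))): 0 ≤ 1, so result = 1
((z /\ z) -> ((~y /\ z) -> (~x -> ((x -> y) -> x)))): 1 ≤ 1, so result = 1
((x \/ x) -> ((z /\ z) -> ((~y /\ z) -> (~x -> ((x -> y) -> x))))): 0.8 ≤ 1, so result = 1
(((x \/ x) -> ((z /\ z) -> ((~y /\ z) -> (~x -> ((x -> y) -> x))))) -> x): 1 > 0.8, so result = 0.8

0.80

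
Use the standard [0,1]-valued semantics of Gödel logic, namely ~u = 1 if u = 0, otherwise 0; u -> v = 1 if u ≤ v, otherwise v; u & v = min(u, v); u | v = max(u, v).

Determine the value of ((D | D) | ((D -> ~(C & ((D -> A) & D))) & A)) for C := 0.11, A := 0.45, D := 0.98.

0.98

(D | D) = max(0.98, 0.98) = 0.98
(D -> A): 0.98 > 0.45, so result = 0.45
((D -> A) & D) = min(0.45, 0.98) = 0.45
(C & ((D -> A) & D)) = min(0.11, 0.45) = 0.11
~(C & ((D -> A) & D)): Gödel ¬ of 0.11 = 0 (operand ≠ 0)
(D -> ~(C & ((D -> A) & D))): 0.98 > 0, so result = 0
((D -> ~(C & ((D -> A) & D))) & A) = min(0, 0.45) = 0
((D | D) | ((D -> ~(C & ((D -> A) & D))) & A)) = max(0.98, 0) = 0.98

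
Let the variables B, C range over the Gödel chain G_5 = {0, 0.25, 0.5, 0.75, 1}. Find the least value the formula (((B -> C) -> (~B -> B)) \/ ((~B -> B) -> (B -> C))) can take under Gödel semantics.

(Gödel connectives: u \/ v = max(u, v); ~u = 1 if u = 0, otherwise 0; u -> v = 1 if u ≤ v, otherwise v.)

1.00

Every assignment gives 1. For instance at B = 0, C = 0:
  (B -> C): 0 ≤ 0, so result = 1
  ~B: Gödel ¬ of 0 = 1 (operand is 0)
  (~B -> B): 1 > 0, so result = 0
  ((B -> C) -> (~B -> B)): 1 > 0, so result = 0
  ~B: Gödel ¬ of 0 = 1 (operand is 0)
  (~B -> B): 1 > 0, so result = 0
  (B -> C): 0 ≤ 0, so result = 1
  ((~B -> B) -> (B -> C)): 0 ≤ 1, so result = 1
  (((B -> C) -> (~B -> B)) \/ ((~B -> B) -> (B -> C))) = max(0, 1) = 1
All 25 assignments give value 1 — the formula is a G_5-tautology.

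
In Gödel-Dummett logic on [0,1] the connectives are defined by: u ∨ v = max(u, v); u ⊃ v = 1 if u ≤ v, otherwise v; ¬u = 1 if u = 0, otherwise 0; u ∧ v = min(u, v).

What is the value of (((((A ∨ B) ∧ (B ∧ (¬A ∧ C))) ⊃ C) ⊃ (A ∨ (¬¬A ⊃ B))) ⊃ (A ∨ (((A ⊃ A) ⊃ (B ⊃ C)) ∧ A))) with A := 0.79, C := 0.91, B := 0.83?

0.79

(A ∨ B) = max(0.79, 0.83) = 0.83
¬A: Gödel ¬ of 0.79 = 0 (operand ≠ 0)
(¬A ∧ C) = min(0, 0.91) = 0
(B ∧ (¬A ∧ C)) = min(0.83, 0) = 0
((A ∨ B) ∧ (B ∧ (¬A ∧ C))) = min(0.83, 0) = 0
(((A ∨ B) ∧ (B ∧ (¬A ∧ C))) ⊃ C): 0 ≤ 0.91, so result = 1
¬A: Gödel ¬ of 0.79 = 0 (operand ≠ 0)
¬¬A: Gödel ¬ of 0 = 1 (operand is 0)
(¬¬A ⊃ B): 1 > 0.83, so result = 0.83
(A ∨ (¬¬A ⊃ B)) = max(0.79, 0.83) = 0.83
((((A ∨ B) ∧ (B ∧ (¬A ∧ C))) ⊃ C) ⊃ (A ∨ (¬¬A ⊃ B))): 1 > 0.83, so result = 0.83
(A ⊃ A): 0.79 ≤ 0.79, so result = 1
(B ⊃ C): 0.83 ≤ 0.91, so result = 1
((A ⊃ A) ⊃ (B ⊃ C)): 1 ≤ 1, so result = 1
(((A ⊃ A) ⊃ (B ⊃ C)) ∧ A) = min(1, 0.79) = 0.79
(A ∨ (((A ⊃ A) ⊃ (B ⊃ C)) ∧ A)) = max(0.79, 0.79) = 0.79
(((((A ∨ B) ∧ (B ∧ (¬A ∧ C))) ⊃ C) ⊃ (A ∨ (¬¬A ⊃ B))) ⊃ (A ∨ (((A ⊃ A) ⊃ (B ⊃ C)) ∧ A))): 0.83 > 0.79, so result = 0.79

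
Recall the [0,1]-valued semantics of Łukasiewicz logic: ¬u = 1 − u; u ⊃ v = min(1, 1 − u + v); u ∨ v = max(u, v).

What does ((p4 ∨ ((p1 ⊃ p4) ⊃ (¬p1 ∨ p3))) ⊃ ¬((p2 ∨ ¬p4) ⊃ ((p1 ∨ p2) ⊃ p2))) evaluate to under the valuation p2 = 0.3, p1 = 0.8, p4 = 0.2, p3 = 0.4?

0.30

(p1 ⊃ p4): min(1, 1 − 0.8 + 0.2) = 0.4
¬p1: Łukasiewicz ¬ gives 1 − 0.8 = 0.2
(¬p1 ∨ p3) = max(0.2, 0.4) = 0.4
((p1 ⊃ p4) ⊃ (¬p1 ∨ p3)): min(1, 1 − 0.4 + 0.4) = 1
(p4 ∨ ((p1 ⊃ p4) ⊃ (¬p1 ∨ p3))) = max(0.2, 1) = 1
¬p4: Łukasiewicz ¬ gives 1 − 0.2 = 0.8
(p2 ∨ ¬p4) = max(0.3, 0.8) = 0.8
(p1 ∨ p2) = max(0.8, 0.3) = 0.8
((p1 ∨ p2) ⊃ p2): min(1, 1 − 0.8 + 0.3) = 0.5
((p2 ∨ ¬p4) ⊃ ((p1 ∨ p2) ⊃ p2)): min(1, 1 − 0.8 + 0.5) = 0.7
¬((p2 ∨ ¬p4) ⊃ ((p1 ∨ p2) ⊃ p2)): Łukasiewicz ¬ gives 1 − 0.7 = 0.3
((p4 ∨ ((p1 ⊃ p4) ⊃ (¬p1 ∨ p3))) ⊃ ¬((p2 ∨ ¬p4) ⊃ ((p1 ∨ p2) ⊃ p2))): min(1, 1 − 1 + 0.3) = 0.3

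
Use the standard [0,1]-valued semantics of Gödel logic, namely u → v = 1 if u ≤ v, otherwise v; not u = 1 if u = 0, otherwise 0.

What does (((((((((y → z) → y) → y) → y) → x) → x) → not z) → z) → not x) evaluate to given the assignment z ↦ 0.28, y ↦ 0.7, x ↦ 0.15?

0.00

(y → z): 0.7 > 0.28, so result = 0.28
((y → z) → y): 0.28 ≤ 0.7, so result = 1
(((y → z) → y) → y): 1 > 0.7, so result = 0.7
((((y → z) → y) → y) → y): 0.7 ≤ 0.7, so result = 1
(((((y → z) → y) → y) → y) → x): 1 > 0.15, so result = 0.15
((((((y → z) → y) → y) → y) → x) → x): 0.15 ≤ 0.15, so result = 1
not z: Gödel ¬ of 0.28 = 0 (operand ≠ 0)
(((((((y → z) → y) → y) → y) → x) → x) → not z): 1 > 0, so result = 0
((((((((y → z) → y) → y) → y) → x) → x) → not z) → z): 0 ≤ 0.28, so result = 1
not x: Gödel ¬ of 0.15 = 0 (operand ≠ 0)
(((((((((y → z) → y) → y) → y) → x) → x) → not z) → z) → not x): 1 > 0, so result = 0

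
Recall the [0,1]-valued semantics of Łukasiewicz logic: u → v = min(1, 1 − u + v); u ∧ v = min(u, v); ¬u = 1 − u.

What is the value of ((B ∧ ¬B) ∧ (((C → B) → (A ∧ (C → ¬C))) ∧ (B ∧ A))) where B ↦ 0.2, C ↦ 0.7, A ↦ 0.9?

¬B: Łukasiewicz ¬ gives 1 − 0.2 = 0.8
(B ∧ ¬B) = min(0.2, 0.8) = 0.2
(C → B): min(1, 1 − 0.7 + 0.2) = 0.5
¬C: Łukasiewicz ¬ gives 1 − 0.7 = 0.3
(C → ¬C): min(1, 1 − 0.7 + 0.3) = 0.6
(A ∧ (C → ¬C)) = min(0.9, 0.6) = 0.6
((C → B) → (A ∧ (C → ¬C))): min(1, 1 − 0.5 + 0.6) = 1
(B ∧ A) = min(0.2, 0.9) = 0.2
(((C → B) → (A ∧ (C → ¬C))) ∧ (B ∧ A)) = min(1, 0.2) = 0.2
((B ∧ ¬B) ∧ (((C → B) → (A ∧ (C → ¬C))) ∧ (B ∧ A))) = min(0.2, 0.2) = 0.2

0.20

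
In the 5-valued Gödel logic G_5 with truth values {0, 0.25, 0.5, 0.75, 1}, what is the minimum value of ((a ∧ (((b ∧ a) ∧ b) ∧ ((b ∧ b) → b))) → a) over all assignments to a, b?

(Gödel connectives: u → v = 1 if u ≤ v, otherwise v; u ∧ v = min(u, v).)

Every assignment gives 1. For instance at a = 0, b = 0:
  (b ∧ a) = min(0, 0) = 0
  ((b ∧ a) ∧ b) = min(0, 0) = 0
  (b ∧ b) = min(0, 0) = 0
  ((b ∧ b) → b): 0 ≤ 0, so result = 1
  (((b ∧ a) ∧ b) ∧ ((b ∧ b) → b)) = min(0, 1) = 0
  (a ∧ (((b ∧ a) ∧ b) ∧ ((b ∧ b) → b))) = min(0, 0) = 0
  ((a ∧ (((b ∧ a) ∧ b) ∧ ((b ∧ b) → b))) → a): 0 ≤ 0, so result = 1
All 25 assignments give value 1 — the formula is a G_5-tautology.

1.00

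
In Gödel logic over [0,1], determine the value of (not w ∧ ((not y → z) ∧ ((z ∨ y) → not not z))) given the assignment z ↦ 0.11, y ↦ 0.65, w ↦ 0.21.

not w: Gödel ¬ of 0.21 = 0 (operand ≠ 0)
not y: Gödel ¬ of 0.65 = 0 (operand ≠ 0)
(not y → z): 0 ≤ 0.11, so result = 1
(z ∨ y) = max(0.11, 0.65) = 0.65
not z: Gödel ¬ of 0.11 = 0 (operand ≠ 0)
not not z: Gödel ¬ of 0 = 1 (operand is 0)
((z ∨ y) → not not z): 0.65 ≤ 1, so result = 1
((not y → z) ∧ ((z ∨ y) → not not z)) = min(1, 1) = 1
(not w ∧ ((not y → z) ∧ ((z ∨ y) → not not z))) = min(0, 1) = 0

0.00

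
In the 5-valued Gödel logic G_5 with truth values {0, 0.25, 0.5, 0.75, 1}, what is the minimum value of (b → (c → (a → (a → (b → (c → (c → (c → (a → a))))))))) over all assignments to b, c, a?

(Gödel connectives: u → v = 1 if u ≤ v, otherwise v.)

Every assignment gives 1. For instance at b = 0, c = 0, a = 0:
  (a → a): 0 ≤ 0, so result = 1
  (c → (a → a)): 0 ≤ 1, so result = 1
  (c → (c → (a → a))): 0 ≤ 1, so result = 1
  (c → (c → (c → (a → a)))): 0 ≤ 1, so result = 1
  (b → (c → (c → (c → (a → a))))): 0 ≤ 1, so result = 1
  (a → (b → (c → (c → (c → (a → a)))))): 0 ≤ 1, so result = 1
  (a → (a → (b → (c → (c → (c → (a → a))))))): 0 ≤ 1, so result = 1
  (c → (a → (a → (b → (c → (c → (c → (a → a)))))))): 0 ≤ 1, so result = 1
  (b → (c → (a → (a → (b → (c → (c → (c → (a → a))))))))): 0 ≤ 1, so result = 1
All 125 assignments give value 1 — the formula is a G_5-tautology.

1.00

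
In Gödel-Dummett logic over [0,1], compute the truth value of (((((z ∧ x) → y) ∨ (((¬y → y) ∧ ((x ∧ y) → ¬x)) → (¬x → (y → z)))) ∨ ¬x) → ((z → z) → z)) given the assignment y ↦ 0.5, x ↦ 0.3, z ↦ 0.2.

0.20

(z ∧ x) = min(0.2, 0.3) = 0.2
((z ∧ x) → y): 0.2 ≤ 0.5, so result = 1
¬y: Gödel ¬ of 0.5 = 0 (operand ≠ 0)
(¬y → y): 0 ≤ 0.5, so result = 1
(x ∧ y) = min(0.3, 0.5) = 0.3
¬x: Gödel ¬ of 0.3 = 0 (operand ≠ 0)
((x ∧ y) → ¬x): 0.3 > 0, so result = 0
((¬y → y) ∧ ((x ∧ y) → ¬x)) = min(1, 0) = 0
¬x: Gödel ¬ of 0.3 = 0 (operand ≠ 0)
(y → z): 0.5 > 0.2, so result = 0.2
(¬x → (y → z)): 0 ≤ 0.2, so result = 1
(((¬y → y) ∧ ((x ∧ y) → ¬x)) → (¬x → (y → z))): 0 ≤ 1, so result = 1
(((z ∧ x) → y) ∨ (((¬y → y) ∧ ((x ∧ y) → ¬x)) → (¬x → (y → z)))) = max(1, 1) = 1
¬x: Gödel ¬ of 0.3 = 0 (operand ≠ 0)
((((z ∧ x) → y) ∨ (((¬y → y) ∧ ((x ∧ y) → ¬x)) → (¬x → (y → z)))) ∨ ¬x) = max(1, 0) = 1
(z → z): 0.2 ≤ 0.2, so result = 1
((z → z) → z): 1 > 0.2, so result = 0.2
(((((z ∧ x) → y) ∨ (((¬y → y) ∧ ((x ∧ y) → ¬x)) → (¬x → (y → z)))) ∨ ¬x) → ((z → z) → z)): 1 > 0.2, so result = 0.2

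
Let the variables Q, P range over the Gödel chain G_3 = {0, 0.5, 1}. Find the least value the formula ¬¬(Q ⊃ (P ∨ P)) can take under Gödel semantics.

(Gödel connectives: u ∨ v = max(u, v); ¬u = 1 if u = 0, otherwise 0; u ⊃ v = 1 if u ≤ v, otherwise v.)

The minimum is attained at Q = 0.5, P = 0:
  (P ∨ P) = max(0, 0) = 0
  (Q ⊃ (P ∨ P)): 0.5 > 0, so result = 0
  ¬(Q ⊃ (P ∨ P)): Gödel ¬ of 0 = 1 (operand is 0)
  ¬¬(Q ⊃ (P ∨ P)): Gödel ¬ of 1 = 0 (operand ≠ 0)
Checking all 9 assignments confirms none give a value below 0.00.

0.00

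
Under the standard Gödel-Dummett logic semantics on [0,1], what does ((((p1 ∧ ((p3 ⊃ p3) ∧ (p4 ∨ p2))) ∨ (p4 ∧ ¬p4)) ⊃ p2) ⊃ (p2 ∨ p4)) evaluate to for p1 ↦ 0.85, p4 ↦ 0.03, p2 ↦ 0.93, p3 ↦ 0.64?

0.93

(p3 ⊃ p3): 0.64 ≤ 0.64, so result = 1
(p4 ∨ p2) = max(0.03, 0.93) = 0.93
((p3 ⊃ p3) ∧ (p4 ∨ p2)) = min(1, 0.93) = 0.93
(p1 ∧ ((p3 ⊃ p3) ∧ (p4 ∨ p2))) = min(0.85, 0.93) = 0.85
¬p4: Gödel ¬ of 0.03 = 0 (operand ≠ 0)
(p4 ∧ ¬p4) = min(0.03, 0) = 0
((p1 ∧ ((p3 ⊃ p3) ∧ (p4 ∨ p2))) ∨ (p4 ∧ ¬p4)) = max(0.85, 0) = 0.85
(((p1 ∧ ((p3 ⊃ p3) ∧ (p4 ∨ p2))) ∨ (p4 ∧ ¬p4)) ⊃ p2): 0.85 ≤ 0.93, so result = 1
(p2 ∨ p4) = max(0.93, 0.03) = 0.93
((((p1 ∧ ((p3 ⊃ p3) ∧ (p4 ∨ p2))) ∨ (p4 ∧ ¬p4)) ⊃ p2) ⊃ (p2 ∨ p4)): 1 > 0.93, so result = 0.93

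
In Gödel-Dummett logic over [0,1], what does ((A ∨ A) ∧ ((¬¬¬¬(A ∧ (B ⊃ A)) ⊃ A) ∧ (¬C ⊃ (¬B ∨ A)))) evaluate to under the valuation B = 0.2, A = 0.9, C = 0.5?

0.90

(A ∨ A) = max(0.9, 0.9) = 0.9
(B ⊃ A): 0.2 ≤ 0.9, so result = 1
(A ∧ (B ⊃ A)) = min(0.9, 1) = 0.9
¬(A ∧ (B ⊃ A)): Gödel ¬ of 0.9 = 0 (operand ≠ 0)
¬¬(A ∧ (B ⊃ A)): Gödel ¬ of 0 = 1 (operand is 0)
¬¬¬(A ∧ (B ⊃ A)): Gödel ¬ of 1 = 0 (operand ≠ 0)
¬¬¬¬(A ∧ (B ⊃ A)): Gödel ¬ of 0 = 1 (operand is 0)
(¬¬¬¬(A ∧ (B ⊃ A)) ⊃ A): 1 > 0.9, so result = 0.9
¬C: Gödel ¬ of 0.5 = 0 (operand ≠ 0)
¬B: Gödel ¬ of 0.2 = 0 (operand ≠ 0)
(¬B ∨ A) = max(0, 0.9) = 0.9
(¬C ⊃ (¬B ∨ A)): 0 ≤ 0.9, so result = 1
((¬¬¬¬(A ∧ (B ⊃ A)) ⊃ A) ∧ (¬C ⊃ (¬B ∨ A))) = min(0.9, 1) = 0.9
((A ∨ A) ∧ ((¬¬¬¬(A ∧ (B ⊃ A)) ⊃ A) ∧ (¬C ⊃ (¬B ∨ A)))) = min(0.9, 0.9) = 0.9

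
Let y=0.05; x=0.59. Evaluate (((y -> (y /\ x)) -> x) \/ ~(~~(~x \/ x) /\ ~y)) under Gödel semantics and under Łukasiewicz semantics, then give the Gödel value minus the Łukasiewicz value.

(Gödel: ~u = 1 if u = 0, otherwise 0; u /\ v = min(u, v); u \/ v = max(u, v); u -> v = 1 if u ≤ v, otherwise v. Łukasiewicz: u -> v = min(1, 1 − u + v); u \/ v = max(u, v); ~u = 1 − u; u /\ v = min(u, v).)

Gödel evaluation:
  (y /\ x) = min(0.05, 0.59) = 0.05
  (y -> (y /\ x)): 0.05 ≤ 0.05, so result = 1
  ((y -> (y /\ x)) -> x): 1 > 0.59, so result = 0.59
  ~x: Gödel ¬ of 0.59 = 0 (operand ≠ 0)
  (~x \/ x) = max(0, 0.59) = 0.59
  ~(~x \/ x): Gödel ¬ of 0.59 = 0 (operand ≠ 0)
  ~~(~x \/ x): Gödel ¬ of 0 = 1 (operand is 0)
  ~y: Gödel ¬ of 0.05 = 0 (operand ≠ 0)
  (~~(~x \/ x) /\ ~y) = min(1, 0) = 0
  ~(~~(~x \/ x) /\ ~y): Gödel ¬ of 0 = 1 (operand is 0)
  (((y -> (y /\ x)) -> x) \/ ~(~~(~x \/ x) /\ ~y)) = max(0.59, 1) = 1
  Gödel value = 1
Łukasiewicz evaluation:
  (y /\ x) = min(0.05, 0.59) = 0.05
  (y -> (y /\ x)): min(1, 1 − 0.05 + 0.05) = 1
  ((y -> (y /\ x)) -> x): min(1, 1 − 1 + 0.59) = 0.59
  ~x: Łukasiewicz ¬ gives 1 − 0.59 = 0.41
  (~x \/ x) = max(0.41, 0.59) = 0.59
  ~(~x \/ x): Łukasiewicz ¬ gives 1 − 0.59 = 0.41
  ~~(~x \/ x): Łukasiewicz ¬ gives 1 − 0.41 = 0.59
  ~y: Łukasiewicz ¬ gives 1 − 0.05 = 0.95
  (~~(~x \/ x) /\ ~y) = min(0.59, 0.95) = 0.59
  ~(~~(~x \/ x) /\ ~y): Łukasiewicz ¬ gives 1 − 0.59 = 0.41
  (((y -> (y /\ x)) -> x) \/ ~(~~(~x \/ x) /\ ~y)) = max(0.59, 0.41) = 0.59
  Łukasiewicz value = 0.59
Difference: 1 − 0.59 = 0.41

0.41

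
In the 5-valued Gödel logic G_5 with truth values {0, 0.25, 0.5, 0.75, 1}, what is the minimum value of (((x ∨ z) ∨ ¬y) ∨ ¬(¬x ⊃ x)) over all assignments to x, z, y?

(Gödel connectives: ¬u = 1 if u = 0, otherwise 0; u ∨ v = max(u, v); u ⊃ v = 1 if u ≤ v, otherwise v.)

0.25

The minimum is attained at x = 0.25, z = 0, y = 0.25:
  (x ∨ z) = max(0.25, 0) = 0.25
  ¬y: Gödel ¬ of 0.25 = 0 (operand ≠ 0)
  ((x ∨ z) ∨ ¬y) = max(0.25, 0) = 0.25
  ¬x: Gödel ¬ of 0.25 = 0 (operand ≠ 0)
  (¬x ⊃ x): 0 ≤ 0.25, so result = 1
  ¬(¬x ⊃ x): Gödel ¬ of 1 = 0 (operand ≠ 0)
  (((x ∨ z) ∨ ¬y) ∨ ¬(¬x ⊃ x)) = max(0.25, 0) = 0.25
Checking all 125 assignments confirms none give a value below 0.25.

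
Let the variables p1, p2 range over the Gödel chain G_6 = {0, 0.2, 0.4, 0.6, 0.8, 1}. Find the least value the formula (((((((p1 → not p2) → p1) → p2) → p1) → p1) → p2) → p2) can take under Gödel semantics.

0.20

The minimum is attained at p1 = 0.2, p2 = 0.2:
  not p2: Gödel ¬ of 0.2 = 0 (operand ≠ 0)
  (p1 → not p2): 0.2 > 0, so result = 0
  ((p1 → not p2) → p1): 0 ≤ 0.2, so result = 1
  (((p1 → not p2) → p1) → p2): 1 > 0.2, so result = 0.2
  ((((p1 → not p2) → p1) → p2) → p1): 0.2 ≤ 0.2, so result = 1
  (((((p1 → not p2) → p1) → p2) → p1) → p1): 1 > 0.2, so result = 0.2
  ((((((p1 → not p2) → p1) → p2) → p1) → p1) → p2): 0.2 ≤ 0.2, so result = 1
  (((((((p1 → not p2) → p1) → p2) → p1) → p1) → p2) → p2): 1 > 0.2, so result = 0.2
Checking all 36 assignments confirms none give a value below 0.20.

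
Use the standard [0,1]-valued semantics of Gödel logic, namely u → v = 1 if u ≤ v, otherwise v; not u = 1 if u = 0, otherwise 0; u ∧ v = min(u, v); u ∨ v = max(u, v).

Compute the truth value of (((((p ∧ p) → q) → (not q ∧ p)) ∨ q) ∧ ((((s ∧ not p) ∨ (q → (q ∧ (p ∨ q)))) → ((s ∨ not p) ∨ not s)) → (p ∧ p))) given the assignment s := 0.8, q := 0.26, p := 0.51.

0.26

(p ∧ p) = min(0.51, 0.51) = 0.51
((p ∧ p) → q): 0.51 > 0.26, so result = 0.26
not q: Gödel ¬ of 0.26 = 0 (operand ≠ 0)
(not q ∧ p) = min(0, 0.51) = 0
(((p ∧ p) → q) → (not q ∧ p)): 0.26 > 0, so result = 0
((((p ∧ p) → q) → (not q ∧ p)) ∨ q) = max(0, 0.26) = 0.26
not p: Gödel ¬ of 0.51 = 0 (operand ≠ 0)
(s ∧ not p) = min(0.8, 0) = 0
(p ∨ q) = max(0.51, 0.26) = 0.51
(q ∧ (p ∨ q)) = min(0.26, 0.51) = 0.26
(q → (q ∧ (p ∨ q))): 0.26 ≤ 0.26, so result = 1
((s ∧ not p) ∨ (q → (q ∧ (p ∨ q)))) = max(0, 1) = 1
not p: Gödel ¬ of 0.51 = 0 (operand ≠ 0)
(s ∨ not p) = max(0.8, 0) = 0.8
not s: Gödel ¬ of 0.8 = 0 (operand ≠ 0)
((s ∨ not p) ∨ not s) = max(0.8, 0) = 0.8
(((s ∧ not p) ∨ (q → (q ∧ (p ∨ q)))) → ((s ∨ not p) ∨ not s)): 1 > 0.8, so result = 0.8
(p ∧ p) = min(0.51, 0.51) = 0.51
((((s ∧ not p) ∨ (q → (q ∧ (p ∨ q)))) → ((s ∨ not p) ∨ not s)) → (p ∧ p)): 0.8 > 0.51, so result = 0.51
(((((p ∧ p) → q) → (not q ∧ p)) ∨ q) ∧ ((((s ∧ not p) ∨ (q → (q ∧ (p ∨ q)))) → ((s ∨ not p) ∨ not s)) → (p ∧ p))) = min(0.26, 0.51) = 0.26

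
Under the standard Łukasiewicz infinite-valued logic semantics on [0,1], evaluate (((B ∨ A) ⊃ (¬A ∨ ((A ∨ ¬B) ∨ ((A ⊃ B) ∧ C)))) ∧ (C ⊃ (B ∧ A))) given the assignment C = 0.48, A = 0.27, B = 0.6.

0.79

(B ∨ A) = max(0.6, 0.27) = 0.6
¬A: Łukasiewicz ¬ gives 1 − 0.27 = 0.73
¬B: Łukasiewicz ¬ gives 1 − 0.6 = 0.4
(A ∨ ¬B) = max(0.27, 0.4) = 0.4
(A ⊃ B): min(1, 1 − 0.27 + 0.6) = 1
((A ⊃ B) ∧ C) = min(1, 0.48) = 0.48
((A ∨ ¬B) ∨ ((A ⊃ B) ∧ C)) = max(0.4, 0.48) = 0.48
(¬A ∨ ((A ∨ ¬B) ∨ ((A ⊃ B) ∧ C))) = max(0.73, 0.48) = 0.73
((B ∨ A) ⊃ (¬A ∨ ((A ∨ ¬B) ∨ ((A ⊃ B) ∧ C)))): min(1, 1 − 0.6 + 0.73) = 1
(B ∧ A) = min(0.6, 0.27) = 0.27
(C ⊃ (B ∧ A)): min(1, 1 − 0.48 + 0.27) = 0.79
(((B ∨ A) ⊃ (¬A ∨ ((A ∨ ¬B) ∨ ((A ⊃ B) ∧ C)))) ∧ (C ⊃ (B ∧ A))) = min(1, 0.79) = 0.79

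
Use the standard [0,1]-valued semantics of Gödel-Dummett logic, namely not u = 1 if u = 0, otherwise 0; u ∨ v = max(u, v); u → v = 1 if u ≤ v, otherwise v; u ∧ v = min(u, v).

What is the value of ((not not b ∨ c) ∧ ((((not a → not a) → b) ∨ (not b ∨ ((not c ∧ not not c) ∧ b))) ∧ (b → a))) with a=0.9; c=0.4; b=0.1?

not b: Gödel ¬ of 0.1 = 0 (operand ≠ 0)
not not b: Gödel ¬ of 0 = 1 (operand is 0)
(not not b ∨ c) = max(1, 0.4) = 1
not a: Gödel ¬ of 0.9 = 0 (operand ≠ 0)
not a: Gödel ¬ of 0.9 = 0 (operand ≠ 0)
(not a → not a): 0 ≤ 0, so result = 1
((not a → not a) → b): 1 > 0.1, so result = 0.1
not b: Gödel ¬ of 0.1 = 0 (operand ≠ 0)
not c: Gödel ¬ of 0.4 = 0 (operand ≠ 0)
not c: Gödel ¬ of 0.4 = 0 (operand ≠ 0)
not not c: Gödel ¬ of 0 = 1 (operand is 0)
(not c ∧ not not c) = min(0, 1) = 0
((not c ∧ not not c) ∧ b) = min(0, 0.1) = 0
(not b ∨ ((not c ∧ not not c) ∧ b)) = max(0, 0) = 0
(((not a → not a) → b) ∨ (not b ∨ ((not c ∧ not not c) ∧ b))) = max(0.1, 0) = 0.1
(b → a): 0.1 ≤ 0.9, so result = 1
((((not a → not a) → b) ∨ (not b ∨ ((not c ∧ not not c) ∧ b))) ∧ (b → a)) = min(0.1, 1) = 0.1
((not not b ∨ c) ∧ ((((not a → not a) → b) ∨ (not b ∨ ((not c ∧ not not c) ∧ b))) ∧ (b → a))) = min(1, 0.1) = 0.1

0.10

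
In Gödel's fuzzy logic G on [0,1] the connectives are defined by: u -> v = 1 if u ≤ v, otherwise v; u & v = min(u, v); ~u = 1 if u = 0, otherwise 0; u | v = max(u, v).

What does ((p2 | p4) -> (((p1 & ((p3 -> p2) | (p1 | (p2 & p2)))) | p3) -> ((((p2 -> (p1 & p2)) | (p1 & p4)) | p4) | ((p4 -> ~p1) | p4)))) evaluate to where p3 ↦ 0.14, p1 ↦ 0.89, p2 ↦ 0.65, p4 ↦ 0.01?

(p2 | p4) = max(0.65, 0.01) = 0.65
(p3 -> p2): 0.14 ≤ 0.65, so result = 1
(p2 & p2) = min(0.65, 0.65) = 0.65
(p1 | (p2 & p2)) = max(0.89, 0.65) = 0.89
((p3 -> p2) | (p1 | (p2 & p2))) = max(1, 0.89) = 1
(p1 & ((p3 -> p2) | (p1 | (p2 & p2)))) = min(0.89, 1) = 0.89
((p1 & ((p3 -> p2) | (p1 | (p2 & p2)))) | p3) = max(0.89, 0.14) = 0.89
(p1 & p2) = min(0.89, 0.65) = 0.65
(p2 -> (p1 & p2)): 0.65 ≤ 0.65, so result = 1
(p1 & p4) = min(0.89, 0.01) = 0.01
((p2 -> (p1 & p2)) | (p1 & p4)) = max(1, 0.01) = 1
(((p2 -> (p1 & p2)) | (p1 & p4)) | p4) = max(1, 0.01) = 1
~p1: Gödel ¬ of 0.89 = 0 (operand ≠ 0)
(p4 -> ~p1): 0.01 > 0, so result = 0
((p4 -> ~p1) | p4) = max(0, 0.01) = 0.01
((((p2 -> (p1 & p2)) | (p1 & p4)) | p4) | ((p4 -> ~p1) | p4)) = max(1, 0.01) = 1
(((p1 & ((p3 -> p2) | (p1 | (p2 & p2)))) | p3) -> ((((p2 -> (p1 & p2)) | (p1 & p4)) | p4) | ((p4 -> ~p1) | p4))): 0.89 ≤ 1, so result = 1
((p2 | p4) -> (((p1 & ((p3 -> p2) | (p1 | (p2 & p2)))) | p3) -> ((((p2 -> (p1 & p2)) | (p1 & p4)) | p4) | ((p4 -> ~p1) | p4)))): 0.65 ≤ 1, so result = 1

1.00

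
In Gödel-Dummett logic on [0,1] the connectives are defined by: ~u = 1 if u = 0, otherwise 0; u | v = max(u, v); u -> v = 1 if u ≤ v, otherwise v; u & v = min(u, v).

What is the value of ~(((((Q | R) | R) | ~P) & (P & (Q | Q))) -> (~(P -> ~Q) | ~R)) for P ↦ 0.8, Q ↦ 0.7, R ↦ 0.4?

0.00

(Q | R) = max(0.7, 0.4) = 0.7
((Q | R) | R) = max(0.7, 0.4) = 0.7
~P: Gödel ¬ of 0.8 = 0 (operand ≠ 0)
(((Q | R) | R) | ~P) = max(0.7, 0) = 0.7
(Q | Q) = max(0.7, 0.7) = 0.7
(P & (Q | Q)) = min(0.8, 0.7) = 0.7
((((Q | R) | R) | ~P) & (P & (Q | Q))) = min(0.7, 0.7) = 0.7
~Q: Gödel ¬ of 0.7 = 0 (operand ≠ 0)
(P -> ~Q): 0.8 > 0, so result = 0
~(P -> ~Q): Gödel ¬ of 0 = 1 (operand is 0)
~R: Gödel ¬ of 0.4 = 0 (operand ≠ 0)
(~(P -> ~Q) | ~R) = max(1, 0) = 1
(((((Q | R) | R) | ~P) & (P & (Q | Q))) -> (~(P -> ~Q) | ~R)): 0.7 ≤ 1, so result = 1
~(((((Q | R) | R) | ~P) & (P & (Q | Q))) -> (~(P -> ~Q) | ~R)): Gödel ¬ of 1 = 0 (operand ≠ 0)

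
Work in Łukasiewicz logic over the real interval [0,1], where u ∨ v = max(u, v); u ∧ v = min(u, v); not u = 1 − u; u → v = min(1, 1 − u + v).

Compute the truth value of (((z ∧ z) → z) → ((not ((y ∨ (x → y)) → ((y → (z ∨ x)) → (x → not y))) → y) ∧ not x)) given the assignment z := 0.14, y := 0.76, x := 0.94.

0.06

(z ∧ z) = min(0.14, 0.14) = 0.14
((z ∧ z) → z): min(1, 1 − 0.14 + 0.14) = 1
(x → y): min(1, 1 − 0.94 + 0.76) = 0.82
(y ∨ (x → y)) = max(0.76, 0.82) = 0.82
(z ∨ x) = max(0.14, 0.94) = 0.94
(y → (z ∨ x)): min(1, 1 − 0.76 + 0.94) = 1
not y: Łukasiewicz ¬ gives 1 − 0.76 = 0.24
(x → not y): min(1, 1 − 0.94 + 0.24) = 0.3
((y → (z ∨ x)) → (x → not y)): min(1, 1 − 1 + 0.3) = 0.3
((y ∨ (x → y)) → ((y → (z ∨ x)) → (x → not y))): min(1, 1 − 0.82 + 0.3) = 0.48
not ((y ∨ (x → y)) → ((y → (z ∨ x)) → (x → not y))): Łukasiewicz ¬ gives 1 − 0.48 = 0.52
(not ((y ∨ (x → y)) → ((y → (z ∨ x)) → (x → not y))) → y): min(1, 1 − 0.52 + 0.76) = 1
not x: Łukasiewicz ¬ gives 1 − 0.94 = 0.06
((not ((y ∨ (x → y)) → ((y → (z ∨ x)) → (x → not y))) → y) ∧ not x) = min(1, 0.06) = 0.06
(((z ∧ z) → z) → ((not ((y ∨ (x → y)) → ((y → (z ∨ x)) → (x → not y))) → y) ∧ not x)): min(1, 1 − 1 + 0.06) = 0.06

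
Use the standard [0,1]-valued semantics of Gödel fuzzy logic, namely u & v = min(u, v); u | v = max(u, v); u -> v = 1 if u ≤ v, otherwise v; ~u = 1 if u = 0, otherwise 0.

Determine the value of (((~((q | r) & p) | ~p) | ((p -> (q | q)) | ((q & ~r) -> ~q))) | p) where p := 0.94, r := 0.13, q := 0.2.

1.00

(q | r) = max(0.2, 0.13) = 0.2
((q | r) & p) = min(0.2, 0.94) = 0.2
~((q | r) & p): Gödel ¬ of 0.2 = 0 (operand ≠ 0)
~p: Gödel ¬ of 0.94 = 0 (operand ≠ 0)
(~((q | r) & p) | ~p) = max(0, 0) = 0
(q | q) = max(0.2, 0.2) = 0.2
(p -> (q | q)): 0.94 > 0.2, so result = 0.2
~r: Gödel ¬ of 0.13 = 0 (operand ≠ 0)
(q & ~r) = min(0.2, 0) = 0
~q: Gödel ¬ of 0.2 = 0 (operand ≠ 0)
((q & ~r) -> ~q): 0 ≤ 0, so result = 1
((p -> (q | q)) | ((q & ~r) -> ~q)) = max(0.2, 1) = 1
((~((q | r) & p) | ~p) | ((p -> (q | q)) | ((q & ~r) -> ~q))) = max(0, 1) = 1
(((~((q | r) & p) | ~p) | ((p -> (q | q)) | ((q & ~r) -> ~q))) | p) = max(1, 0.94) = 1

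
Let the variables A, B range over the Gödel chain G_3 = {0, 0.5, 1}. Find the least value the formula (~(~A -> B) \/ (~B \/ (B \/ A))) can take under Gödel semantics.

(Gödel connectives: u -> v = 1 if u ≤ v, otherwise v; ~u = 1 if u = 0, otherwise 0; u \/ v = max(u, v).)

0.50

The minimum is attained at A = 0, B = 0.5:
  ~A: Gödel ¬ of 0 = 1 (operand is 0)
  (~A -> B): 1 > 0.5, so result = 0.5
  ~(~A -> B): Gödel ¬ of 0.5 = 0 (operand ≠ 0)
  ~B: Gödel ¬ of 0.5 = 0 (operand ≠ 0)
  (B \/ A) = max(0.5, 0) = 0.5
  (~B \/ (B \/ A)) = max(0, 0.5) = 0.5
  (~(~A -> B) \/ (~B \/ (B \/ A))) = max(0, 0.5) = 0.5
Checking all 9 assignments confirms none give a value below 0.50.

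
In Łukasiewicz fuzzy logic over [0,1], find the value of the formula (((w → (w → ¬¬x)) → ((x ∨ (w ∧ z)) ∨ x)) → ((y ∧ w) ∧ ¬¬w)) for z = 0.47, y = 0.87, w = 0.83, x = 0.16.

0.86

¬x: Łukasiewicz ¬ gives 1 − 0.16 = 0.84
¬¬x: Łukasiewicz ¬ gives 1 − 0.84 = 0.16
(w → ¬¬x): min(1, 1 − 0.83 + 0.16) = 0.33
(w → (w → ¬¬x)): min(1, 1 − 0.83 + 0.33) = 0.5
(w ∧ z) = min(0.83, 0.47) = 0.47
(x ∨ (w ∧ z)) = max(0.16, 0.47) = 0.47
((x ∨ (w ∧ z)) ∨ x) = max(0.47, 0.16) = 0.47
((w → (w → ¬¬x)) → ((x ∨ (w ∧ z)) ∨ x)): min(1, 1 − 0.5 + 0.47) = 0.97
(y ∧ w) = min(0.87, 0.83) = 0.83
¬w: Łukasiewicz ¬ gives 1 − 0.83 = 0.17
¬¬w: Łukasiewicz ¬ gives 1 − 0.17 = 0.83
((y ∧ w) ∧ ¬¬w) = min(0.83, 0.83) = 0.83
(((w → (w → ¬¬x)) → ((x ∨ (w ∧ z)) ∨ x)) → ((y ∧ w) ∧ ¬¬w)): min(1, 1 − 0.97 + 0.83) = 0.86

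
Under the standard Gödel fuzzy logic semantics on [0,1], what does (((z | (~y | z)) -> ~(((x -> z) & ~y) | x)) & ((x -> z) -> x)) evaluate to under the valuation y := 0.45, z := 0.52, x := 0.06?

0.00

~y: Gödel ¬ of 0.45 = 0 (operand ≠ 0)
(~y | z) = max(0, 0.52) = 0.52
(z | (~y | z)) = max(0.52, 0.52) = 0.52
(x -> z): 0.06 ≤ 0.52, so result = 1
~y: Gödel ¬ of 0.45 = 0 (operand ≠ 0)
((x -> z) & ~y) = min(1, 0) = 0
(((x -> z) & ~y) | x) = max(0, 0.06) = 0.06
~(((x -> z) & ~y) | x): Gödel ¬ of 0.06 = 0 (operand ≠ 0)
((z | (~y | z)) -> ~(((x -> z) & ~y) | x)): 0.52 > 0, so result = 0
(x -> z): 0.06 ≤ 0.52, so result = 1
((x -> z) -> x): 1 > 0.06, so result = 0.06
(((z | (~y | z)) -> ~(((x -> z) & ~y) | x)) & ((x -> z) -> x)) = min(0, 0.06) = 0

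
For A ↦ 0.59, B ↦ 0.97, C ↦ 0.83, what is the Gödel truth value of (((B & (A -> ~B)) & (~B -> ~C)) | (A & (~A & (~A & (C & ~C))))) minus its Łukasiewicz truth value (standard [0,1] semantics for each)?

-0.44

Gödel evaluation:
  ~B: Gödel ¬ of 0.97 = 0 (operand ≠ 0)
  (A -> ~B): 0.59 > 0, so result = 0
  (B & (A -> ~B)) = min(0.97, 0) = 0
  ~B: Gödel ¬ of 0.97 = 0 (operand ≠ 0)
  ~C: Gödel ¬ of 0.83 = 0 (operand ≠ 0)
  (~B -> ~C): 0 ≤ 0, so result = 1
  ((B & (A -> ~B)) & (~B -> ~C)) = min(0, 1) = 0
  ~A: Gödel ¬ of 0.59 = 0 (operand ≠ 0)
  ~A: Gödel ¬ of 0.59 = 0 (operand ≠ 0)
  ~C: Gödel ¬ of 0.83 = 0 (operand ≠ 0)
  (C & ~C) = min(0.83, 0) = 0
  (~A & (C & ~C)) = min(0, 0) = 0
  (~A & (~A & (C & ~C))) = min(0, 0) = 0
  (A & (~A & (~A & (C & ~C)))) = min(0.59, 0) = 0
  (((B & (A -> ~B)) & (~B -> ~C)) | (A & (~A & (~A & (C & ~C))))) = max(0, 0) = 0
  Gödel value = 0
Łukasiewicz evaluation:
  ~B: Łukasiewicz ¬ gives 1 − 0.97 = 0.03
  (A -> ~B): min(1, 1 − 0.59 + 0.03) = 0.44
  (B & (A -> ~B)) = min(0.97, 0.44) = 0.44
  ~B: Łukasiewicz ¬ gives 1 − 0.97 = 0.03
  ~C: Łukasiewicz ¬ gives 1 − 0.83 = 0.17
  (~B -> ~C): min(1, 1 − 0.03 + 0.17) = 1
  ((B & (A -> ~B)) & (~B -> ~C)) = min(0.44, 1) = 0.44
  ~A: Łukasiewicz ¬ gives 1 − 0.59 = 0.41
  ~A: Łukasiewicz ¬ gives 1 − 0.59 = 0.41
  ~C: Łukasiewicz ¬ gives 1 − 0.83 = 0.17
  (C & ~C) = min(0.83, 0.17) = 0.17
  (~A & (C & ~C)) = min(0.41, 0.17) = 0.17
  (~A & (~A & (C & ~C))) = min(0.41, 0.17) = 0.17
  (A & (~A & (~A & (C & ~C)))) = min(0.59, 0.17) = 0.17
  (((B & (A -> ~B)) & (~B -> ~C)) | (A & (~A & (~A & (C & ~C))))) = max(0.44, 0.17) = 0.44
  Łukasiewicz value = 0.44
Difference: 0 − 0.44 = -0.44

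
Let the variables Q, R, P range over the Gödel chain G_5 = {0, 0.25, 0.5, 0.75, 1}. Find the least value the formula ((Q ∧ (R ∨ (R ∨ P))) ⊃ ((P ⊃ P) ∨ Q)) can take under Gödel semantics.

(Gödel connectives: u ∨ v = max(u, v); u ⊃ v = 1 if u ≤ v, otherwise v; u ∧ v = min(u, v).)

Every assignment gives 1. For instance at Q = 0, R = 0, P = 0:
  (R ∨ P) = max(0, 0) = 0
  (R ∨ (R ∨ P)) = max(0, 0) = 0
  (Q ∧ (R ∨ (R ∨ P))) = min(0, 0) = 0
  (P ⊃ P): 0 ≤ 0, so result = 1
  ((P ⊃ P) ∨ Q) = max(1, 0) = 1
  ((Q ∧ (R ∨ (R ∨ P))) ⊃ ((P ⊃ P) ∨ Q)): 0 ≤ 1, so result = 1
All 125 assignments give value 1 — the formula is a G_5-tautology.

1.00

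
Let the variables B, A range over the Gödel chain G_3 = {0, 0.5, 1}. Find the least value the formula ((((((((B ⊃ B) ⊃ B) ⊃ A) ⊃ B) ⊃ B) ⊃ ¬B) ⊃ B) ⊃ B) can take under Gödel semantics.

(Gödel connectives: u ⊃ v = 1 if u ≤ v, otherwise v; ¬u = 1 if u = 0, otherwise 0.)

The minimum is attained at B = 0.5, A = 0:
  (B ⊃ B): 0.5 ≤ 0.5, so result = 1
  ((B ⊃ B) ⊃ B): 1 > 0.5, so result = 0.5
  (((B ⊃ B) ⊃ B) ⊃ A): 0.5 > 0, so result = 0
  ((((B ⊃ B) ⊃ B) ⊃ A) ⊃ B): 0 ≤ 0.5, so result = 1
  (((((B ⊃ B) ⊃ B) ⊃ A) ⊃ B) ⊃ B): 1 > 0.5, so result = 0.5
  ¬B: Gödel ¬ of 0.5 = 0 (operand ≠ 0)
  ((((((B ⊃ B) ⊃ B) ⊃ A) ⊃ B) ⊃ B) ⊃ ¬B): 0.5 > 0, so result = 0
  (((((((B ⊃ B) ⊃ B) ⊃ A) ⊃ B) ⊃ B) ⊃ ¬B) ⊃ B): 0 ≤ 0.5, so result = 1
  ((((((((B ⊃ B) ⊃ B) ⊃ A) ⊃ B) ⊃ B) ⊃ ¬B) ⊃ B) ⊃ B): 1 > 0.5, so result = 0.5
Checking all 9 assignments confirms none give a value below 0.50.

0.50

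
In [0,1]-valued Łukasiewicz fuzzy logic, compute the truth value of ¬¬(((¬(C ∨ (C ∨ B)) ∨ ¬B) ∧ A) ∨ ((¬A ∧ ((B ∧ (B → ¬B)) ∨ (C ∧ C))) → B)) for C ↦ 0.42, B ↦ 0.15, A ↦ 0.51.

0.73

(C ∨ B) = max(0.42, 0.15) = 0.42
(C ∨ (C ∨ B)) = max(0.42, 0.42) = 0.42
¬(C ∨ (C ∨ B)): Łukasiewicz ¬ gives 1 − 0.42 = 0.58
¬B: Łukasiewicz ¬ gives 1 − 0.15 = 0.85
(¬(C ∨ (C ∨ B)) ∨ ¬B) = max(0.58, 0.85) = 0.85
((¬(C ∨ (C ∨ B)) ∨ ¬B) ∧ A) = min(0.85, 0.51) = 0.51
¬A: Łukasiewicz ¬ gives 1 − 0.51 = 0.49
¬B: Łukasiewicz ¬ gives 1 − 0.15 = 0.85
(B → ¬B): min(1, 1 − 0.15 + 0.85) = 1
(B ∧ (B → ¬B)) = min(0.15, 1) = 0.15
(C ∧ C) = min(0.42, 0.42) = 0.42
((B ∧ (B → ¬B)) ∨ (C ∧ C)) = max(0.15, 0.42) = 0.42
(¬A ∧ ((B ∧ (B → ¬B)) ∨ (C ∧ C))) = min(0.49, 0.42) = 0.42
((¬A ∧ ((B ∧ (B → ¬B)) ∨ (C ∧ C))) → B): min(1, 1 − 0.42 + 0.15) = 0.73
(((¬(C ∨ (C ∨ B)) ∨ ¬B) ∧ A) ∨ ((¬A ∧ ((B ∧ (B → ¬B)) ∨ (C ∧ C))) → B)) = max(0.51, 0.73) = 0.73
¬(((¬(C ∨ (C ∨ B)) ∨ ¬B) ∧ A) ∨ ((¬A ∧ ((B ∧ (B → ¬B)) ∨ (C ∧ C))) → B)): Łukasiewicz ¬ gives 1 − 0.73 = 0.27
¬¬(((¬(C ∨ (C ∨ B)) ∨ ¬B) ∧ A) ∨ ((¬A ∧ ((B ∧ (B → ¬B)) ∨ (C ∧ C))) → B)): Łukasiewicz ¬ gives 1 − 0.27 = 0.73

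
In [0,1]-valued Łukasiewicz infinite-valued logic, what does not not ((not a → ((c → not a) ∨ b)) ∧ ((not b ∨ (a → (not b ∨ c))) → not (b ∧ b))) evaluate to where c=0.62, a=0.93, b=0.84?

0.47

not a: Łukasiewicz ¬ gives 1 − 0.93 = 0.07
not a: Łukasiewicz ¬ gives 1 − 0.93 = 0.07
(c → not a): min(1, 1 − 0.62 + 0.07) = 0.45
((c → not a) ∨ b) = max(0.45, 0.84) = 0.84
(not a → ((c → not a) ∨ b)): min(1, 1 − 0.07 + 0.84) = 1
not b: Łukasiewicz ¬ gives 1 − 0.84 = 0.16
not b: Łukasiewicz ¬ gives 1 − 0.84 = 0.16
(not b ∨ c) = max(0.16, 0.62) = 0.62
(a → (not b ∨ c)): min(1, 1 − 0.93 + 0.62) = 0.69
(not b ∨ (a → (not b ∨ c))) = max(0.16, 0.69) = 0.69
(b ∧ b) = min(0.84, 0.84) = 0.84
not (b ∧ b): Łukasiewicz ¬ gives 1 − 0.84 = 0.16
((not b ∨ (a → (not b ∨ c))) → not (b ∧ b)): min(1, 1 − 0.69 + 0.16) = 0.47
((not a → ((c → not a) ∨ b)) ∧ ((not b ∨ (a → (not b ∨ c))) → not (b ∧ b))) = min(1, 0.47) = 0.47
not ((not a → ((c → not a) ∨ b)) ∧ ((not b ∨ (a → (not b ∨ c))) → not (b ∧ b))): Łukasiewicz ¬ gives 1 − 0.47 = 0.53
not not ((not a → ((c → not a) ∨ b)) ∧ ((not b ∨ (a → (not b ∨ c))) → not (b ∧ b))): Łukasiewicz ¬ gives 1 − 0.53 = 0.47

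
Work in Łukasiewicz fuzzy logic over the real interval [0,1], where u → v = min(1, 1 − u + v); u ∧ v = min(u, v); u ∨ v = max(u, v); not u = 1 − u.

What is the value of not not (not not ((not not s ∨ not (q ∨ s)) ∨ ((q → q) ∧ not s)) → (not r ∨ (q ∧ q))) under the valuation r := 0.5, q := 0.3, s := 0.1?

not s: Łukasiewicz ¬ gives 1 − 0.1 = 0.9
not not s: Łukasiewicz ¬ gives 1 − 0.9 = 0.1
(q ∨ s) = max(0.3, 0.1) = 0.3
not (q ∨ s): Łukasiewicz ¬ gives 1 − 0.3 = 0.7
(not not s ∨ not (q ∨ s)) = max(0.1, 0.7) = 0.7
(q → q): min(1, 1 − 0.3 + 0.3) = 1
not s: Łukasiewicz ¬ gives 1 − 0.1 = 0.9
((q → q) ∧ not s) = min(1, 0.9) = 0.9
((not not s ∨ not (q ∨ s)) ∨ ((q → q) ∧ not s)) = max(0.7, 0.9) = 0.9
not ((not not s ∨ not (q ∨ s)) ∨ ((q → q) ∧ not s)): Łukasiewicz ¬ gives 1 − 0.9 = 0.1
not not ((not not s ∨ not (q ∨ s)) ∨ ((q → q) ∧ not s)): Łukasiewicz ¬ gives 1 − 0.1 = 0.9
not r: Łukasiewicz ¬ gives 1 − 0.5 = 0.5
(q ∧ q) = min(0.3, 0.3) = 0.3
(not r ∨ (q ∧ q)) = max(0.5, 0.3) = 0.5
(not not ((not not s ∨ not (q ∨ s)) ∨ ((q → q) ∧ not s)) → (not r ∨ (q ∧ q))): min(1, 1 − 0.9 + 0.5) = 0.6
not (not not ((not not s ∨ not (q ∨ s)) ∨ ((q → q) ∧ not s)) → (not r ∨ (q ∧ q))): Łukasiewicz ¬ gives 1 − 0.6 = 0.4
not not (not not ((not not s ∨ not (q ∨ s)) ∨ ((q → q) ∧ not s)) → (not r ∨ (q ∧ q))): Łukasiewicz ¬ gives 1 − 0.4 = 0.6

0.60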